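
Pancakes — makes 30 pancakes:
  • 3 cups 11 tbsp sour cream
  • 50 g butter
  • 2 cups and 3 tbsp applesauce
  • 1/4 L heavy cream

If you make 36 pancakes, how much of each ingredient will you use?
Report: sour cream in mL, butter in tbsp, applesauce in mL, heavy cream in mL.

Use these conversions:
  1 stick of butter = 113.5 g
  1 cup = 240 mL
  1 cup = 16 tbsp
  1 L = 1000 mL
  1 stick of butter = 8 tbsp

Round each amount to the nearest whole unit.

sour cream: 1062 mL; butter: 4 tbsp; applesauce: 630 mL; heavy cream: 300 mL

Scaling factor: 36/30 = 6/5 = 1.2.
sour cream: (3 cup + 11 tbsp = 3.6875 cup) × 6/5 × 240 mL/cup = 1062 mL
butter: 50 g × 6/5 ÷ 113.5 g/stick × 8 tbsp/stick ≈ 4 tbsp
applesauce: (2 cup + 3 tbsp = 2.1875 cup) × 6/5 × 240 mL/cup = 630 mL
heavy cream: 0.25 L × 6/5 × 1000 mL/L = 300 mL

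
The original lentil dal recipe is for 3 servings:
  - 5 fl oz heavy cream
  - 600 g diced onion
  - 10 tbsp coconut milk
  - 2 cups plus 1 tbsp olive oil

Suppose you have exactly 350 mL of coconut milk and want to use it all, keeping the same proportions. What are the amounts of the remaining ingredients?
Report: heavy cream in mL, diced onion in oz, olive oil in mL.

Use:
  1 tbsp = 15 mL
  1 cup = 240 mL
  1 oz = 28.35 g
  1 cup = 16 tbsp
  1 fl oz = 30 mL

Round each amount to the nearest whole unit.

heavy cream: 350 mL; diced onion: 49 oz; olive oil: 1155 mL

The original recipe has 150 mL of coconut milk, so the scaling factor is 350 ÷ 150 = 7/3.
heavy cream: 5 fl oz × 7/3 × 30 mL/fl oz = 350 mL
diced onion: 600 g × 7/3 ÷ 28.35 g/oz ≈ 49 oz
olive oil: (2 cup + 1 tbsp = 2.0625 cup) × 7/3 × 240 mL/cup = 1155 mL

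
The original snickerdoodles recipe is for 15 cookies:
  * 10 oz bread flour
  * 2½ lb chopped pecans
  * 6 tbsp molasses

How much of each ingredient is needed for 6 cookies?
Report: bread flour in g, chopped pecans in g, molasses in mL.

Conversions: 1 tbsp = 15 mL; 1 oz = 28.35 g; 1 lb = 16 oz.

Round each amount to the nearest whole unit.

bread flour: 113 g; chopped pecans: 454 g; molasses: 36 mL

Scaling factor: 6/15 = 2/5 = 0.4.
bread flour: 10 oz × 2/5 × 28.35 g/oz ≈ 113 g
chopped pecans: 2.5 lb × 2/5 × 16 oz/lb × 28.35 g/oz ≈ 454 g
molasses: 6 tbsp × 2/5 × 15 mL/tbsp = 36 mL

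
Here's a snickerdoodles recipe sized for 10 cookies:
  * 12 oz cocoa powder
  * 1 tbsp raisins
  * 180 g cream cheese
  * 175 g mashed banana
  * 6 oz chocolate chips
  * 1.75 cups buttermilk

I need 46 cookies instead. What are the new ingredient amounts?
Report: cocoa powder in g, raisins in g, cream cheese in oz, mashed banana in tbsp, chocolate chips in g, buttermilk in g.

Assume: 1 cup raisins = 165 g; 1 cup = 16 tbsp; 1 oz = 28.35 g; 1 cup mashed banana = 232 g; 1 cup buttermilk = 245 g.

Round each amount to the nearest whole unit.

Scaling factor: 46/10 = 23/5 = 4.6.
cocoa powder: 12 oz × 23/5 × 28.35 g/oz ≈ 1565 g
raisins: 1 tbsp × 23/5 ÷ 16 tbsp/cup × 165 g/cup ≈ 47 g
cream cheese: 180 g × 23/5 ÷ 28.35 g/oz ≈ 29 oz
mashed banana: 175 g × 23/5 ÷ 232 g/cup × 16 tbsp/cup ≈ 56 tbsp
chocolate chips: 6 oz × 23/5 × 28.35 g/oz ≈ 782 g
buttermilk: 1.75 cup × 23/5 × 245 g/cup ≈ 1972 g

cocoa powder: 1565 g; raisins: 47 g; cream cheese: 29 oz; mashed banana: 56 tbsp; chocolate chips: 782 g; buttermilk: 1972 g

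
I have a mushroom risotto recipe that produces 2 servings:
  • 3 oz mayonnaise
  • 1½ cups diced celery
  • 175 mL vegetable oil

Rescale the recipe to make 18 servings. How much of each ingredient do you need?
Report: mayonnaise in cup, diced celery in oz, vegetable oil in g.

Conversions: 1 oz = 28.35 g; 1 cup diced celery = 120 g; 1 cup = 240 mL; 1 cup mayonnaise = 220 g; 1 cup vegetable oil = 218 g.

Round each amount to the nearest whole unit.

mayonnaise: 3 cup; diced celery: 57 oz; vegetable oil: 1431 g

Scaling factor: 18/2 = 9.
mayonnaise: 3 oz × 9 × 28.35 g/oz ÷ 220 g/cup ≈ 3 cup
diced celery: 1.5 cup × 9 × 120 g/cup ÷ 28.35 g/oz ≈ 57 oz
vegetable oil: 175 mL × 9 ÷ 240 mL/cup × 218 g/cup ≈ 1431 g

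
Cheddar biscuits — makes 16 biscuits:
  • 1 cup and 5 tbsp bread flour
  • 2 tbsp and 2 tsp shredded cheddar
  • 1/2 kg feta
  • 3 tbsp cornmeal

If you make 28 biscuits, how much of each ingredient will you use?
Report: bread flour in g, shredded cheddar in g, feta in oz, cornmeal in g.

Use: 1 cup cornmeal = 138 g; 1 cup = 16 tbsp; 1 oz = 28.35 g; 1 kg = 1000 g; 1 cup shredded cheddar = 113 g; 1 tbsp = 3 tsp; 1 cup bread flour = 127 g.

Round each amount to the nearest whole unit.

Scaling factor: 28/16 = 7/4 = 1.75.
bread flour: (1 cup + 5 tbsp = 1.3125 cup) × 7/4 × 127 g/cup ≈ 292 g
shredded cheddar: (2 tbsp + 2 tsp = 8/3 tbsp) × 7/4 ÷ 16 tbsp/cup × 113 g/cup ≈ 33 g
feta: 0.5 kg × 7/4 × 1000 g/kg ÷ 28.35 g/oz ≈ 31 oz
cornmeal: 3 tbsp × 7/4 ÷ 16 tbsp/cup × 138 g/cup ≈ 45 g

bread flour: 292 g; shredded cheddar: 33 g; feta: 31 oz; cornmeal: 45 g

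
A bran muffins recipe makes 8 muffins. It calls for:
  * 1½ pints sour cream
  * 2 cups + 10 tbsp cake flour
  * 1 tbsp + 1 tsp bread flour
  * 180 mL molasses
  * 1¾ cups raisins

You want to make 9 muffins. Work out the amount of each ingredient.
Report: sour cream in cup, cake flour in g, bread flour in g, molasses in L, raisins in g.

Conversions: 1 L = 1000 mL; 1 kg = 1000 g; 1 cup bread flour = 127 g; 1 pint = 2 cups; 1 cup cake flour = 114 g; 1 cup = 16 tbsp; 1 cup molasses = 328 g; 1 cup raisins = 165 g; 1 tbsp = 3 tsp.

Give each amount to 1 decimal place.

sour cream: 3.4 cup; cake flour: 336.7 g; bread flour: 11.9 g; molasses: 0.2 L; raisins: 324.8 g

Scaling factor: 9/8 = 1.125.
sour cream: 1.5 pint × 9/8 × 2 cup/pint ≈ 3.4 cup
cake flour: (2 cup + 10 tbsp = 2.625 cup) × 9/8 × 114 g/cup ≈ 336.7 g
bread flour: (1 tbsp + 1 tsp = 4/3 tbsp) × 9/8 ÷ 16 tbsp/cup × 127 g/cup ≈ 11.9 g
molasses: 180 mL × 9/8 ÷ 1000 mL/L ≈ 0.2 L
raisins: 1.75 cup × 9/8 × 165 g/cup ≈ 324.8 g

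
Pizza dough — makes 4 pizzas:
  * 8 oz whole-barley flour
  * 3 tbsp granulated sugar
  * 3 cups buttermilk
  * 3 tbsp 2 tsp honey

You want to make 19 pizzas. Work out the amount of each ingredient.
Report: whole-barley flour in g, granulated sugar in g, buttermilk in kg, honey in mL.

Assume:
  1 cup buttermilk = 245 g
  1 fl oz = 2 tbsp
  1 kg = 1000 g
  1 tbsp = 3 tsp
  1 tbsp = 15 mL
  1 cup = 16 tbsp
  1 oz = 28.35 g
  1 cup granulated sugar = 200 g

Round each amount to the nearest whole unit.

whole-barley flour: 1077 g; granulated sugar: 178 g; buttermilk: 3 kg; honey: 261 mL

Scaling factor: 19/4 = 4.75.
whole-barley flour: 8 oz × 19/4 × 28.35 g/oz ≈ 1077 g
granulated sugar: 3 tbsp × 19/4 ÷ 16 tbsp/cup × 200 g/cup ≈ 178 g
buttermilk: 3 cup × 19/4 × 245 g/cup ÷ 1000 g/kg ≈ 3 kg
honey: (3 tbsp + 2 tsp = 11/3 tbsp) × 19/4 × 15 mL/tbsp ≈ 261 mL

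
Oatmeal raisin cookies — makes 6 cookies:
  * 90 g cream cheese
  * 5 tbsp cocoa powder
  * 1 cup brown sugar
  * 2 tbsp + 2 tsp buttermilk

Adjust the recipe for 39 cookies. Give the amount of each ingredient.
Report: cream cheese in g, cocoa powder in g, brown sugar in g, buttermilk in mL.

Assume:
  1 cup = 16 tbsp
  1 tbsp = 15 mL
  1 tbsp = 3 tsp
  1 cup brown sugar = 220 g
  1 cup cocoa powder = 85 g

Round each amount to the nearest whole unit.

Scaling factor: 39/6 = 13/2 = 6.5.
cream cheese: 90 g × 13/2 = 585 g
cocoa powder: 5 tbsp × 13/2 ÷ 16 tbsp/cup × 85 g/cup ≈ 173 g
brown sugar: 1 cup × 13/2 × 220 g/cup = 1430 g
buttermilk: (2 tbsp + 2 tsp = 8/3 tbsp) × 13/2 × 15 mL/tbsp = 260 mL

cream cheese: 585 g; cocoa powder: 173 g; brown sugar: 1430 g; buttermilk: 260 mL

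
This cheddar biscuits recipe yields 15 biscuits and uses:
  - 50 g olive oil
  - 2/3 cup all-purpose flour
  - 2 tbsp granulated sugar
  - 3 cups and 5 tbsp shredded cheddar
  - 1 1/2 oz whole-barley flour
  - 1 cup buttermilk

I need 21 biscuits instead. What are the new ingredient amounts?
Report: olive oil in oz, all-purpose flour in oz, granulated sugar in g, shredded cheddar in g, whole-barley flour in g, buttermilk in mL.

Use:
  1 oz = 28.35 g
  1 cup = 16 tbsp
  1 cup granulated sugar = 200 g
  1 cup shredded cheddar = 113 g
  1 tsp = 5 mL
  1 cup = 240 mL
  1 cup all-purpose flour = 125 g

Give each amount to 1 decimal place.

olive oil: 2.5 oz; all-purpose flour: 4.1 oz; granulated sugar: 35.0 g; shredded cheddar: 524.0 g; whole-barley flour: 59.5 g; buttermilk: 336.0 mL

Scaling factor: 21/15 = 7/5 = 1.4.
olive oil: 50 g × 7/5 ÷ 28.35 g/oz ≈ 2.5 oz
all-purpose flour: 2/3 cup × 7/5 × 125 g/cup ÷ 28.35 g/oz ≈ 4.1 oz
granulated sugar: 2 tbsp × 7/5 ÷ 16 tbsp/cup × 200 g/cup = 35.0 g
shredded cheddar: (3 cup + 5 tbsp = 3.3125 cup) × 7/5 × 113 g/cup ≈ 524.0 g
whole-barley flour: 1.5 oz × 7/5 × 28.35 g/oz ≈ 59.5 g
buttermilk: 1 cup × 7/5 × 240 mL/cup = 336.0 mL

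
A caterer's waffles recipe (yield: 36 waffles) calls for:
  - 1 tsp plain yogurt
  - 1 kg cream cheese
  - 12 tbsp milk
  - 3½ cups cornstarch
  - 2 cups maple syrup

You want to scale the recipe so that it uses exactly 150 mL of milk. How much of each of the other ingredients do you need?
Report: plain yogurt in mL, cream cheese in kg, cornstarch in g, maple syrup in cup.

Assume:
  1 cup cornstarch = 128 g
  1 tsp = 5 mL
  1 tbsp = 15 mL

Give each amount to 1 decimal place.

plain yogurt: 4.2 mL; cream cheese: 0.8 kg; cornstarch: 373.3 g; maple syrup: 1.7 cup

The original recipe has 180 mL of milk, so the scaling factor is 150 ÷ 180 = 5/6.
plain yogurt: 1 tsp × 5/6 × 5 mL/tsp ≈ 4.2 mL
cream cheese: 1 kg × 5/6 ≈ 0.8 kg
cornstarch: 3.5 cup × 5/6 × 128 g/cup ≈ 373.3 g
maple syrup: 2 cup × 5/6 ≈ 1.7 cup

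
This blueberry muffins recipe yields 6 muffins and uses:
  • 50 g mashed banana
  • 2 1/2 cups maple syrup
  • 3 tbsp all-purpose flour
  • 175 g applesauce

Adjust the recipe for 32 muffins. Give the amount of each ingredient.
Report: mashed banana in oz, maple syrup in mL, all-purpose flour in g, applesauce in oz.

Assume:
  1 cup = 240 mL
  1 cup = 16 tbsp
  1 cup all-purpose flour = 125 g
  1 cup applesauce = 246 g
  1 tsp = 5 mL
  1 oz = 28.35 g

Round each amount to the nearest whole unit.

mashed banana: 9 oz; maple syrup: 3200 mL; all-purpose flour: 125 g; applesauce: 33 oz

Scaling factor: 32/6 = 16/3.
mashed banana: 50 g × 16/3 ÷ 28.35 g/oz ≈ 9 oz
maple syrup: 2.5 cup × 16/3 × 240 mL/cup = 3200 mL
all-purpose flour: 3 tbsp × 16/3 ÷ 16 tbsp/cup × 125 g/cup = 125 g
applesauce: 175 g × 16/3 ÷ 28.35 g/oz ≈ 33 oz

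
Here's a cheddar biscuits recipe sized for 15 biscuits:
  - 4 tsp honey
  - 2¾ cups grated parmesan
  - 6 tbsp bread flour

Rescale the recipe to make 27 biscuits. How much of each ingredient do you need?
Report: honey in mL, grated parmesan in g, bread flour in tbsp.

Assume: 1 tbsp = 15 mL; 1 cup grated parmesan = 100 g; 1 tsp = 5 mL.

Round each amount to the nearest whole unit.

Scaling factor: 27/15 = 9/5 = 1.8.
honey: 4 tsp × 9/5 × 5 mL/tsp = 36 mL
grated parmesan: 2.75 cup × 9/5 × 100 g/cup = 495 g
bread flour: 6 tbsp × 9/5 ≈ 11 tbsp

honey: 36 mL; grated parmesan: 495 g; bread flour: 11 tbsp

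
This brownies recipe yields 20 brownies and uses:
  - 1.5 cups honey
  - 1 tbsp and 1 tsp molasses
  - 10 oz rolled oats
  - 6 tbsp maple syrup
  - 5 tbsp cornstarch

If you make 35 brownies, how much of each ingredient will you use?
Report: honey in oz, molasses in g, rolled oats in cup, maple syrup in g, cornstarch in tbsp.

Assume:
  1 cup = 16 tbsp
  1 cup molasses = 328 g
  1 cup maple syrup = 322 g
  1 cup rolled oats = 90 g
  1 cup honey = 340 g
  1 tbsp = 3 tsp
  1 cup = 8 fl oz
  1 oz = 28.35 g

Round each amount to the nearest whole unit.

honey: 31 oz; molasses: 48 g; rolled oats: 6 cup; maple syrup: 211 g; cornstarch: 9 tbsp

Scaling factor: 35/20 = 7/4 = 1.75.
honey: 1.5 cup × 7/4 × 340 g/cup ÷ 28.35 g/oz ≈ 31 oz
molasses: (1 tbsp + 1 tsp = 4/3 tbsp) × 7/4 ÷ 16 tbsp/cup × 328 g/cup ≈ 48 g
rolled oats: 10 oz × 7/4 × 28.35 g/oz ÷ 90 g/cup ≈ 6 cup
maple syrup: 6 tbsp × 7/4 ÷ 16 tbsp/cup × 322 g/cup ≈ 211 g
cornstarch: 5 tbsp × 7/4 ≈ 9 tbsp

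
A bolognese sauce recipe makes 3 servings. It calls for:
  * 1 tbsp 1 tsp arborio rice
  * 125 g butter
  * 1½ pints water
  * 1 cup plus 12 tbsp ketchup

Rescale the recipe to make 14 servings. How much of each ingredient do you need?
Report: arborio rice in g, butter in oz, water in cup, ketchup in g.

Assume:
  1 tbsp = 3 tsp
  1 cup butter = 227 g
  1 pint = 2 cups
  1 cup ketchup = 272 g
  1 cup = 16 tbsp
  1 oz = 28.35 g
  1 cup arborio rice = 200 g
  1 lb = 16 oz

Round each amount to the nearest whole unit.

Scaling factor: 14/3.
arborio rice: (1 tbsp + 1 tsp = 4/3 tbsp) × 14/3 ÷ 16 tbsp/cup × 200 g/cup ≈ 78 g
butter: 125 g × 14/3 ÷ 28.35 g/oz ≈ 21 oz
water: 1.5 pint × 14/3 × 2 cup/pint = 14 cup
ketchup: (1 cup + 12 tbsp = 1.75 cup) × 14/3 × 272 g/cup ≈ 2221 g

arborio rice: 78 g; butter: 21 oz; water: 14 cup; ketchup: 2221 g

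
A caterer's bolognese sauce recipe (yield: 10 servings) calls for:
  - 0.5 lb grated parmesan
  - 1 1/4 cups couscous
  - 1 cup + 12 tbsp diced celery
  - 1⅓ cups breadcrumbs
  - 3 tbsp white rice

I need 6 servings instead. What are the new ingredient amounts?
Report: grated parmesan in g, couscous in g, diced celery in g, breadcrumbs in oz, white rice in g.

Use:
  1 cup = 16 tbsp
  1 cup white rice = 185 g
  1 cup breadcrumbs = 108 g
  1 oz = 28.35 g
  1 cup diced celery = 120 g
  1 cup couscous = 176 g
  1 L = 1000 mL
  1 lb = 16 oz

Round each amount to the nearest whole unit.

grated parmesan: 136 g; couscous: 132 g; diced celery: 126 g; breadcrumbs: 3 oz; white rice: 21 g

Scaling factor: 6/10 = 3/5 = 0.6.
grated parmesan: 0.5 lb × 3/5 × 16 oz/lb × 28.35 g/oz ≈ 136 g
couscous: 1.25 cup × 3/5 × 176 g/cup = 132 g
diced celery: (1 cup + 12 tbsp = 1.75 cup) × 3/5 × 120 g/cup = 126 g
breadcrumbs: 4/3 cup × 3/5 × 108 g/cup ÷ 28.35 g/oz ≈ 3 oz
white rice: 3 tbsp × 3/5 ÷ 16 tbsp/cup × 185 g/cup ≈ 21 g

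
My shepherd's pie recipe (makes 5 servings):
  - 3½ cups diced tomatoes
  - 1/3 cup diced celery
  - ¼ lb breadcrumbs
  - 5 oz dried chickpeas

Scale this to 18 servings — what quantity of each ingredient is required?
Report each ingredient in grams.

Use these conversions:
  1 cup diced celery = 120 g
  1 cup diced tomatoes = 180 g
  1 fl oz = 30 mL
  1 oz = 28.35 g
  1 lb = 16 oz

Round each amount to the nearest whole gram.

diced tomatoes: 2268 g; diced celery: 144 g; breadcrumbs: 408 g; dried chickpeas: 510 g

Scaling factor: 18/5 = 3.6.
diced tomatoes: 3.5 cup × 18/5 × 180 g/cup = 2268 g
diced celery: 1/3 cup × 18/5 × 120 g/cup = 144 g
breadcrumbs: 0.25 lb × 18/5 × 16 oz/lb × 28.35 g/oz ≈ 408 g
dried chickpeas: 5 oz × 18/5 × 28.35 g/oz ≈ 510 g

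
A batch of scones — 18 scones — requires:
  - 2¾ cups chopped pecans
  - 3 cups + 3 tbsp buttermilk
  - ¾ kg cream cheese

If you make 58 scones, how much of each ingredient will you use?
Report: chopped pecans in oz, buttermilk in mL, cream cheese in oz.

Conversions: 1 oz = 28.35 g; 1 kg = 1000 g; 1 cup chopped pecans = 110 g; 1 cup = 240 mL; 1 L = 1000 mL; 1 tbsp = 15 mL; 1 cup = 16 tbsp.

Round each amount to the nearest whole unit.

chopped pecans: 34 oz; buttermilk: 2465 mL; cream cheese: 85 oz

Scaling factor: 58/18 = 29/9.
chopped pecans: 2.75 cup × 29/9 × 110 g/cup ÷ 28.35 g/oz ≈ 34 oz
buttermilk: (3 cup + 3 tbsp = 3.1875 cup) × 29/9 × 240 mL/cup = 2465 mL
cream cheese: 0.75 kg × 29/9 × 1000 g/kg ÷ 28.35 g/oz ≈ 85 oz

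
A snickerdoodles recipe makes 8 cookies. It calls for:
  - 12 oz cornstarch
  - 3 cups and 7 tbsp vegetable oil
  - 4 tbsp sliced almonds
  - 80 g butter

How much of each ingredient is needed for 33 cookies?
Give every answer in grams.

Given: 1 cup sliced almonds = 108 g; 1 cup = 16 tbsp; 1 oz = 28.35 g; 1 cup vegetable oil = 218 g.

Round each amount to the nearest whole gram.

Scaling factor: 33/8 = 4.125.
cornstarch: 12 oz × 33/8 × 28.35 g/oz ≈ 1403 g
vegetable oil: (3 cup + 7 tbsp = 3.4375 cup) × 33/8 × 218 g/cup ≈ 3091 g
sliced almonds: 4 tbsp × 33/8 ÷ 16 tbsp/cup × 108 g/cup ≈ 111 g
butter: 80 g × 33/8 = 330 g

cornstarch: 1403 g; vegetable oil: 3091 g; sliced almonds: 111 g; butter: 330 g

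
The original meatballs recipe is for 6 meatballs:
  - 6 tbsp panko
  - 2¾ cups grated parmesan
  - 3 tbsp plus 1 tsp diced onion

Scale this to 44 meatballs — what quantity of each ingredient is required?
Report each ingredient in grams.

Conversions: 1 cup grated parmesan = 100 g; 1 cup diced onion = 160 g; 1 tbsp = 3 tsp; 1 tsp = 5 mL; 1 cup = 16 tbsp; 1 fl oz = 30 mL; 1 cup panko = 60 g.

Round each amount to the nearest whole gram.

Scaling factor: 44/6 = 22/3.
panko: 6 tbsp × 22/3 ÷ 16 tbsp/cup × 60 g/cup = 165 g
grated parmesan: 2.75 cup × 22/3 × 100 g/cup ≈ 2017 g
diced onion: (3 tbsp + 1 tsp = 10/3 tbsp) × 22/3 ÷ 16 tbsp/cup × 160 g/cup ≈ 244 g

panko: 165 g; grated parmesan: 2017 g; diced onion: 244 g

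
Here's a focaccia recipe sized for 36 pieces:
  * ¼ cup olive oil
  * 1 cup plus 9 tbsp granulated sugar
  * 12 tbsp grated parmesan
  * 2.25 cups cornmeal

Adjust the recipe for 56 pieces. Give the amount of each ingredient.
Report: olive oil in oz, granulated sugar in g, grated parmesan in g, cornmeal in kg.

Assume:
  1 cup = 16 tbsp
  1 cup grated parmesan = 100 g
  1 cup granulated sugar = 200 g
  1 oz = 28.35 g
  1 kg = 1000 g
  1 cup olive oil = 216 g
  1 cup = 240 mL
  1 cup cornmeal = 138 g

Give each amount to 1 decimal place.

olive oil: 3.0 oz; granulated sugar: 486.1 g; grated parmesan: 116.7 g; cornmeal: 0.5 kg

Scaling factor: 56/36 = 14/9.
olive oil: 0.25 cup × 14/9 × 216 g/cup ÷ 28.35 g/oz ≈ 3.0 oz
granulated sugar: (1 cup + 9 tbsp = 1.5625 cup) × 14/9 × 200 g/cup ≈ 486.1 g
grated parmesan: 12 tbsp × 14/9 ÷ 16 tbsp/cup × 100 g/cup ≈ 116.7 g
cornmeal: 2.25 cup × 14/9 × 138 g/cup ÷ 1000 g/kg ≈ 0.5 kg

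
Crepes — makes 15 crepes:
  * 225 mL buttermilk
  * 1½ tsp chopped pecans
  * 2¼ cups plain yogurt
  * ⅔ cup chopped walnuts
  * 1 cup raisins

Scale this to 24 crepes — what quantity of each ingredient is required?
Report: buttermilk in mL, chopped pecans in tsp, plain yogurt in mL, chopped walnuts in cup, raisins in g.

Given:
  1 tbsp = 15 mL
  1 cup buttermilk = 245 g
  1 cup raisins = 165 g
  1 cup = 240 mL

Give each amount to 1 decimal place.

buttermilk: 360.0 mL; chopped pecans: 2.4 tsp; plain yogurt: 864.0 mL; chopped walnuts: 1.1 cup; raisins: 264.0 g

Scaling factor: 24/15 = 8/5 = 1.6.
buttermilk: 225 mL × 8/5 = 360.0 mL
chopped pecans: 1.5 tsp × 8/5 = 2.4 tsp
plain yogurt: 2.25 cup × 8/5 × 240 mL/cup = 864.0 mL
chopped walnuts: 2/3 cup × 8/5 ≈ 1.1 cup
raisins: 1 cup × 8/5 × 165 g/cup = 264.0 g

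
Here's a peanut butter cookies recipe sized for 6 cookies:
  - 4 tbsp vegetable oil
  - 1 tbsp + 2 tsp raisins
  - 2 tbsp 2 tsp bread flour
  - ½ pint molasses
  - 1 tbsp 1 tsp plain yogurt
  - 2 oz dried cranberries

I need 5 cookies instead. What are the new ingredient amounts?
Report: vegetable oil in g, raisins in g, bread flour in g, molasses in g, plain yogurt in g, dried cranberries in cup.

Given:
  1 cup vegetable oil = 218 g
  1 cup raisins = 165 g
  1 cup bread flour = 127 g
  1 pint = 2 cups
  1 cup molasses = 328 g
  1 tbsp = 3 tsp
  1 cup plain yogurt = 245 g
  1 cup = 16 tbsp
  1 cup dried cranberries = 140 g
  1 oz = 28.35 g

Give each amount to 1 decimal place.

Scaling factor: 5/6.
vegetable oil: 4 tbsp × 5/6 ÷ 16 tbsp/cup × 218 g/cup ≈ 45.4 g
raisins: (1 tbsp + 2 tsp = 5/3 tbsp) × 5/6 ÷ 16 tbsp/cup × 165 g/cup ≈ 14.3 g
bread flour: (2 tbsp + 2 tsp = 8/3 tbsp) × 5/6 ÷ 16 tbsp/cup × 127 g/cup ≈ 17.6 g
molasses: 0.5 pint × 5/6 × 2 cup/pint × 328 g/cup ≈ 273.3 g
plain yogurt: (1 tbsp + 1 tsp = 4/3 tbsp) × 5/6 ÷ 16 tbsp/cup × 245 g/cup ≈ 17.0 g
dried cranberries: 2 oz × 5/6 × 28.35 g/oz ÷ 140 g/cup ≈ 0.3 cup

vegetable oil: 45.4 g; raisins: 14.3 g; bread flour: 17.6 g; molasses: 273.3 g; plain yogurt: 17.0 g; dried cranberries: 0.3 cup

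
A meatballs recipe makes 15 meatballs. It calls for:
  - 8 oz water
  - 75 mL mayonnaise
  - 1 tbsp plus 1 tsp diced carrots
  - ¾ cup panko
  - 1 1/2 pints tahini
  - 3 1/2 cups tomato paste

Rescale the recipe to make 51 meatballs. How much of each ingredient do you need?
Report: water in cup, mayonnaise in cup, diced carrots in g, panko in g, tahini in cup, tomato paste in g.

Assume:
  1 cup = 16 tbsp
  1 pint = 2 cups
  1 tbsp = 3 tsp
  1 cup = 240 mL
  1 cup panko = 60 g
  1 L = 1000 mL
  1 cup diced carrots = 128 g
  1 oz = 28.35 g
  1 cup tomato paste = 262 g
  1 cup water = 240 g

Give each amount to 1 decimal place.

water: 3.2 cup; mayonnaise: 1.1 cup; diced carrots: 36.3 g; panko: 153.0 g; tahini: 10.2 cup; tomato paste: 3117.8 g

Scaling factor: 51/15 = 17/5 = 3.4.
water: 8 oz × 17/5 × 28.35 g/oz ÷ 240 g/cup ≈ 3.2 cup
mayonnaise: 75 mL × 17/5 ÷ 240 mL/cup ≈ 1.1 cup
diced carrots: (1 tbsp + 1 tsp = 4/3 tbsp) × 17/5 ÷ 16 tbsp/cup × 128 g/cup ≈ 36.3 g
panko: 0.75 cup × 17/5 × 60 g/cup = 153.0 g
tahini: 1.5 pint × 17/5 × 2 cup/pint = 10.2 cup
tomato paste: 3.5 cup × 17/5 × 262 g/cup = 3117.8 g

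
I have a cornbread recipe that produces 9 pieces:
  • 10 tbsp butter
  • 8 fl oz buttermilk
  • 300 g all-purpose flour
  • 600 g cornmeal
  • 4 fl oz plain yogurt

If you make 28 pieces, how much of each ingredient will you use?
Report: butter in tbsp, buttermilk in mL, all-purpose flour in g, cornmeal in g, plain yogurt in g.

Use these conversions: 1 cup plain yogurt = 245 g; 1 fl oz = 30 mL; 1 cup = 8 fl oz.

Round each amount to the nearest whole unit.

Scaling factor: 28/9.
butter: 10 tbsp × 28/9 ≈ 31 tbsp
buttermilk: 8 fl oz × 28/9 × 30 mL/fl oz ≈ 747 mL
all-purpose flour: 300 g × 28/9 ≈ 933 g
cornmeal: 600 g × 28/9 ≈ 1867 g
plain yogurt: 4 fl oz × 28/9 ÷ 8 fl oz/cup × 245 g/cup ≈ 381 g

butter: 31 tbsp; buttermilk: 747 mL; all-purpose flour: 933 g; cornmeal: 1867 g; plain yogurt: 381 g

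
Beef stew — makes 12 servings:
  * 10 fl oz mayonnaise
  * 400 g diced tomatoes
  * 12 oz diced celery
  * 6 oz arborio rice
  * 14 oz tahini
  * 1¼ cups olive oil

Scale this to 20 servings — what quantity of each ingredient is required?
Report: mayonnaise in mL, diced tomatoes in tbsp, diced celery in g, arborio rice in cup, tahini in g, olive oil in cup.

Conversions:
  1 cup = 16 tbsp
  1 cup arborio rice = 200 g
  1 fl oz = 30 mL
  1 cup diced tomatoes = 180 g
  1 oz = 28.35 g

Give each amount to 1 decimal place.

mayonnaise: 500.0 mL; diced tomatoes: 59.3 tbsp; diced celery: 567.0 g; arborio rice: 1.4 cup; tahini: 661.5 g; olive oil: 2.1 cup

Scaling factor: 20/12 = 5/3.
mayonnaise: 10 fl oz × 5/3 × 30 mL/fl oz = 500.0 mL
diced tomatoes: 400 g × 5/3 ÷ 180 g/cup × 16 tbsp/cup ≈ 59.3 tbsp
diced celery: 12 oz × 5/3 × 28.35 g/oz = 567.0 g
arborio rice: 6 oz × 5/3 × 28.35 g/oz ÷ 200 g/cup ≈ 1.4 cup
tahini: 14 oz × 5/3 × 28.35 g/oz = 661.5 g
olive oil: 1.25 cup × 5/3 ≈ 2.1 cup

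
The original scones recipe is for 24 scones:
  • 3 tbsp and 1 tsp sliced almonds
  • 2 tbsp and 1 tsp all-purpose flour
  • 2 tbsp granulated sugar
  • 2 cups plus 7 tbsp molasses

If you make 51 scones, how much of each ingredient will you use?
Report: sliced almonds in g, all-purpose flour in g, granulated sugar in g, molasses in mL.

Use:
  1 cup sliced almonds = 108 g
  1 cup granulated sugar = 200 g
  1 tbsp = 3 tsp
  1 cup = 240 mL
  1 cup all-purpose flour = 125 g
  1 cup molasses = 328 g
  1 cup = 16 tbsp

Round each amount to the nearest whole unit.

Scaling factor: 51/24 = 17/8 = 2.125.
sliced almonds: (3 tbsp + 1 tsp = 10/3 tbsp) × 17/8 ÷ 16 tbsp/cup × 108 g/cup ≈ 48 g
all-purpose flour: (2 tbsp + 1 tsp = 7/3 tbsp) × 17/8 ÷ 16 tbsp/cup × 125 g/cup ≈ 39 g
granulated sugar: 2 tbsp × 17/8 ÷ 16 tbsp/cup × 200 g/cup ≈ 53 g
molasses: (2 cup + 7 tbsp = 2.4375 cup) × 17/8 × 240 mL/cup ≈ 1243 mL

sliced almonds: 48 g; all-purpose flour: 39 g; granulated sugar: 53 g; molasses: 1243 mL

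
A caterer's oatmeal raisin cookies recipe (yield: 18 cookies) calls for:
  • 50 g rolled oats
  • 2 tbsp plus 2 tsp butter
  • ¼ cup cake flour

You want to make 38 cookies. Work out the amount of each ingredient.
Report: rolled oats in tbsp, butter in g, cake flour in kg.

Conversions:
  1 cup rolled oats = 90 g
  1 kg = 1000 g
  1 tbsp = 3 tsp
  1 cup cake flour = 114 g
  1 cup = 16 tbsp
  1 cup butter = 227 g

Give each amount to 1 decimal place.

rolled oats: 18.8 tbsp; butter: 79.9 g; cake flour: 0.1 kg

Scaling factor: 38/18 = 19/9.
rolled oats: 50 g × 19/9 ÷ 90 g/cup × 16 tbsp/cup ≈ 18.8 tbsp
butter: (2 tbsp + 2 tsp = 8/3 tbsp) × 19/9 ÷ 16 tbsp/cup × 227 g/cup ≈ 79.9 g
cake flour: 0.25 cup × 19/9 × 114 g/cup ÷ 1000 g/kg ≈ 0.1 kg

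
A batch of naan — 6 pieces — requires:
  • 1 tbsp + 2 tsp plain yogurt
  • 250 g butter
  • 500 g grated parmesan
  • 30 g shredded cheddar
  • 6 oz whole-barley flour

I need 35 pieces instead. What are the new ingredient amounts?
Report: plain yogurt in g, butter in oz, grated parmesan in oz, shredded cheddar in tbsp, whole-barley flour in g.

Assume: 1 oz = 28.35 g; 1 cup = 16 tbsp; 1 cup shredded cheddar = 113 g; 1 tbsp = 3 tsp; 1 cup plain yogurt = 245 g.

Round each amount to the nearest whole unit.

Scaling factor: 35/6.
plain yogurt: (1 tbsp + 2 tsp = 5/3 tbsp) × 35/6 ÷ 16 tbsp/cup × 245 g/cup ≈ 149 g
butter: 250 g × 35/6 ÷ 28.35 g/oz ≈ 51 oz
grated parmesan: 500 g × 35/6 ÷ 28.35 g/oz ≈ 103 oz
shredded cheddar: 30 g × 35/6 ÷ 113 g/cup × 16 tbsp/cup ≈ 25 tbsp
whole-barley flour: 6 oz × 35/6 × 28.35 g/oz ≈ 992 g

plain yogurt: 149 g; butter: 51 oz; grated parmesan: 103 oz; shredded cheddar: 25 tbsp; whole-barley flour: 992 g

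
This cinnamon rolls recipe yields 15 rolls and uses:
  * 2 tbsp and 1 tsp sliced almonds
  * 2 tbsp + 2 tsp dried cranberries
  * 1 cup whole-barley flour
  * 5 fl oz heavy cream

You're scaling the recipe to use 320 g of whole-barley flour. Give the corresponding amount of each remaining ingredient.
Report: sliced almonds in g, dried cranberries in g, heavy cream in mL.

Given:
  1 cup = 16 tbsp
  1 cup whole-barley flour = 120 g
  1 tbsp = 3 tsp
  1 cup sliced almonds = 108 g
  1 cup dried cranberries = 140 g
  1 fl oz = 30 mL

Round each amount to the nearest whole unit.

sliced almonds: 42 g; dried cranberries: 62 g; heavy cream: 400 mL

The original recipe has 120 g of whole-barley flour, so the scaling factor is 320 ÷ 120 = 8/3.
sliced almonds: (2 tbsp + 1 tsp = 7/3 tbsp) × 8/3 ÷ 16 tbsp/cup × 108 g/cup = 42 g
dried cranberries: (2 tbsp + 2 tsp = 8/3 tbsp) × 8/3 ÷ 16 tbsp/cup × 140 g/cup ≈ 62 g
heavy cream: 5 fl oz × 8/3 × 30 mL/fl oz = 400 mL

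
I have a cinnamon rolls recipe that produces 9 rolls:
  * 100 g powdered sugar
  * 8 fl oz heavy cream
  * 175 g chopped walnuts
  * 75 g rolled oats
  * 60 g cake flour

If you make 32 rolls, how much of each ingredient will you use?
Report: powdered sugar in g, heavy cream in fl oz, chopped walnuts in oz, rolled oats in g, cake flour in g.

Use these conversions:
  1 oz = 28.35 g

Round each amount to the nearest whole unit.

Scaling factor: 32/9.
powdered sugar: 100 g × 32/9 ≈ 356 g
heavy cream: 8 fl oz × 32/9 ≈ 28 fl oz
chopped walnuts: 175 g × 32/9 ÷ 28.35 g/oz ≈ 22 oz
rolled oats: 75 g × 32/9 ≈ 267 g
cake flour: 60 g × 32/9 ≈ 213 g

powdered sugar: 356 g; heavy cream: 28 fl oz; chopped walnuts: 22 oz; rolled oats: 267 g; cake flour: 213 g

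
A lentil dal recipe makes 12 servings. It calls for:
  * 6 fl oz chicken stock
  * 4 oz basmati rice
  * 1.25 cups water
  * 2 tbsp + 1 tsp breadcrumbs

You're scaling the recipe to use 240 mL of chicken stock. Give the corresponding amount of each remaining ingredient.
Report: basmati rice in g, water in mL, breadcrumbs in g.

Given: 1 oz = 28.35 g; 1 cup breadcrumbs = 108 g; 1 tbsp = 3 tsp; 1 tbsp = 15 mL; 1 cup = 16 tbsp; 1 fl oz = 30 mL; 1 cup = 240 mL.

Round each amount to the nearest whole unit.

basmati rice: 151 g; water: 400 mL; breadcrumbs: 21 g

The original recipe has 180 mL of chicken stock, so the scaling factor is 240 ÷ 180 = 4/3.
basmati rice: 4 oz × 4/3 × 28.35 g/oz ≈ 151 g
water: 1.25 cup × 4/3 × 240 mL/cup = 400 mL
breadcrumbs: (2 tbsp + 1 tsp = 7/3 tbsp) × 4/3 ÷ 16 tbsp/cup × 108 g/cup = 21 g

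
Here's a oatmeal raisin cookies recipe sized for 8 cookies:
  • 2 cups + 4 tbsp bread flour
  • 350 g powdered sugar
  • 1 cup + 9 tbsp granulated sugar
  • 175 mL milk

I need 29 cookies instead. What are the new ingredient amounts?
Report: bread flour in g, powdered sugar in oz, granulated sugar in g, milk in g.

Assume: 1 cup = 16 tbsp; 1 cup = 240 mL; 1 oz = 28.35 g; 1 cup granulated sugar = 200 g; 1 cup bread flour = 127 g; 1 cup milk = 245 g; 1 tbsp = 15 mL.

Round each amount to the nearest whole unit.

bread flour: 1036 g; powdered sugar: 45 oz; granulated sugar: 1133 g; milk: 648 g

Scaling factor: 29/8 = 3.625.
bread flour: (2 cup + 4 tbsp = 2.25 cup) × 29/8 × 127 g/cup ≈ 1036 g
powdered sugar: 350 g × 29/8 ÷ 28.35 g/oz ≈ 45 oz
granulated sugar: (1 cup + 9 tbsp = 1.5625 cup) × 29/8 × 200 g/cup ≈ 1133 g
milk: 175 mL × 29/8 ÷ 240 mL/cup × 245 g/cup ≈ 648 g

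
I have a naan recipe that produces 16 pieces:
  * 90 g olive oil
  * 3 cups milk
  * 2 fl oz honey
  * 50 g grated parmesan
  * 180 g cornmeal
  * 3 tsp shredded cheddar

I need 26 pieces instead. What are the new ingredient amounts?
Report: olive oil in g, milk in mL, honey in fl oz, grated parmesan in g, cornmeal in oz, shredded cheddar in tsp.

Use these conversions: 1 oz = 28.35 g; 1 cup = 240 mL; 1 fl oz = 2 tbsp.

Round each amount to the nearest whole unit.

olive oil: 146 g; milk: 1170 mL; honey: 3 fl oz; grated parmesan: 81 g; cornmeal: 10 oz; shredded cheddar: 5 tsp

Scaling factor: 26/16 = 13/8 = 1.625.
olive oil: 90 g × 13/8 ≈ 146 g
milk: 3 cup × 13/8 × 240 mL/cup = 1170 mL
honey: 2 fl oz × 13/8 ≈ 3 fl oz
grated parmesan: 50 g × 13/8 ≈ 81 g
cornmeal: 180 g × 13/8 ÷ 28.35 g/oz ≈ 10 oz
shredded cheddar: 3 tsp × 13/8 ≈ 5 tsp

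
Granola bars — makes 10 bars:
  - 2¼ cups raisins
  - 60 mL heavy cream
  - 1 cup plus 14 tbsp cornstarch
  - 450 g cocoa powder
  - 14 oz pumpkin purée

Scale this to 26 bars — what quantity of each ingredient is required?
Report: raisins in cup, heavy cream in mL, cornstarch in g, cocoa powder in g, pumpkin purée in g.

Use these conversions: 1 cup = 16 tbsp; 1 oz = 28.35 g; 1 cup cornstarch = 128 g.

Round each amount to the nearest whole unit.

raisins: 6 cup; heavy cream: 156 mL; cornstarch: 624 g; cocoa powder: 1170 g; pumpkin purée: 1032 g

Scaling factor: 26/10 = 13/5 = 2.6.
raisins: 2.25 cup × 13/5 ≈ 6 cup
heavy cream: 60 mL × 13/5 = 156 mL
cornstarch: (1 cup + 14 tbsp = 1.875 cup) × 13/5 × 128 g/cup = 624 g
cocoa powder: 450 g × 13/5 = 1170 g
pumpkin purée: 14 oz × 13/5 × 28.35 g/oz ≈ 1032 g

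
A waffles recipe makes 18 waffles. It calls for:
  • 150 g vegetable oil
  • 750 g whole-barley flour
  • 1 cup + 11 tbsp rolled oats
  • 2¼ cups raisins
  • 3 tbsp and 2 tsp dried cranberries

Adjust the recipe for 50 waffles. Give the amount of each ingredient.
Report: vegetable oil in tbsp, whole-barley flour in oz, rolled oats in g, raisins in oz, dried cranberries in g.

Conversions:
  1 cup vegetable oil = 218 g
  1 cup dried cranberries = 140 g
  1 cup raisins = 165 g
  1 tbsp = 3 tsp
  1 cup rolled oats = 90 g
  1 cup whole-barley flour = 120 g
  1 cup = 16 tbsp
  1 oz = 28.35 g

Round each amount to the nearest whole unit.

Scaling factor: 50/18 = 25/9.
vegetable oil: 150 g × 25/9 ÷ 218 g/cup × 16 tbsp/cup ≈ 31 tbsp
whole-barley flour: 750 g × 25/9 ÷ 28.35 g/oz ≈ 73 oz
rolled oats: (1 cup + 11 tbsp = 1.6875 cup) × 25/9 × 90 g/cup ≈ 422 g
raisins: 2.25 cup × 25/9 × 165 g/cup ÷ 28.35 g/oz ≈ 36 oz
dried cranberries: (3 tbsp + 2 tsp = 11/3 tbsp) × 25/9 ÷ 16 tbsp/cup × 140 g/cup ≈ 89 g

vegetable oil: 31 tbsp; whole-barley flour: 73 oz; rolled oats: 422 g; raisins: 36 oz; dried cranberries: 89 g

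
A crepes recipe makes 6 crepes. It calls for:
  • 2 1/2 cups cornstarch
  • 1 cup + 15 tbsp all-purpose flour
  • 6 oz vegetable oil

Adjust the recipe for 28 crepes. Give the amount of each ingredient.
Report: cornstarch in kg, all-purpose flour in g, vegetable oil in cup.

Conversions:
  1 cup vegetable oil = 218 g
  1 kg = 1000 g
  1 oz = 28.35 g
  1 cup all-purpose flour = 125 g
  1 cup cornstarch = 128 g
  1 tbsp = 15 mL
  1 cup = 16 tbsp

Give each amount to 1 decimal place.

cornstarch: 1.5 kg; all-purpose flour: 1130.2 g; vegetable oil: 3.6 cup

Scaling factor: 28/6 = 14/3.
cornstarch: 2.5 cup × 14/3 × 128 g/cup ÷ 1000 g/kg ≈ 1.5 kg
all-purpose flour: (1 cup + 15 tbsp = 1.9375 cup) × 14/3 × 125 g/cup ≈ 1130.2 g
vegetable oil: 6 oz × 14/3 × 28.35 g/oz ÷ 218 g/cup ≈ 3.6 cup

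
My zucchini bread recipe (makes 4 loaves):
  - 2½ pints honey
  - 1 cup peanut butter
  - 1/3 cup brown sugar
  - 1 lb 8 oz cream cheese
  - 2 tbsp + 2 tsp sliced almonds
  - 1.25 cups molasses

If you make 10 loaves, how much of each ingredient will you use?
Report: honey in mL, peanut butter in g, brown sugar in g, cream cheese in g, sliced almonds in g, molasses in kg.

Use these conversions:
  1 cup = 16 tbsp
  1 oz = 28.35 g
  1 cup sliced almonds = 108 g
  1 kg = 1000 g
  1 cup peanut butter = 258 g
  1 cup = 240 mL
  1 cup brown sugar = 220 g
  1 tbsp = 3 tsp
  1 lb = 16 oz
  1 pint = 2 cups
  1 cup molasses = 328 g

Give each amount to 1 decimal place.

honey: 3000.0 mL; peanut butter: 645.0 g; brown sugar: 183.3 g; cream cheese: 1701.0 g; sliced almonds: 45.0 g; molasses: 1.0 kg

Scaling factor: 10/4 = 5/2 = 2.5.
honey: 2.5 pint × 5/2 × 2 cup/pint × 240 mL/cup = 3000.0 mL
peanut butter: 1 cup × 5/2 × 258 g/cup = 645.0 g
brown sugar: 1/3 cup × 5/2 × 220 g/cup ≈ 183.3 g
cream cheese: (1 lb + 8 oz = 1.5 lb) × 5/2 × 16 oz/lb × 28.35 g/oz = 1701.0 g
sliced almonds: (2 tbsp + 2 tsp = 8/3 tbsp) × 5/2 ÷ 16 tbsp/cup × 108 g/cup = 45.0 g
molasses: 1.25 cup × 5/2 × 328 g/cup ÷ 1000 g/kg ≈ 1.0 kg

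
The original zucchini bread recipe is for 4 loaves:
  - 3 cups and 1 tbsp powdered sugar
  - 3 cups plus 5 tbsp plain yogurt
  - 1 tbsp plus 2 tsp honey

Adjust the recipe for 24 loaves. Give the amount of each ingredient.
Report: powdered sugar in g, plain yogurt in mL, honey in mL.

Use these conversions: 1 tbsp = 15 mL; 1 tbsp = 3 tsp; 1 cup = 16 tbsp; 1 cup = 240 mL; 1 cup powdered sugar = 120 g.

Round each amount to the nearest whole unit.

powdered sugar: 2205 g; plain yogurt: 4770 mL; honey: 150 mL

Scaling factor: 24/4 = 6.
powdered sugar: (3 cup + 1 tbsp = 3.0625 cup) × 6 × 120 g/cup = 2205 g
plain yogurt: (3 cup + 5 tbsp = 3.3125 cup) × 6 × 240 mL/cup = 4770 mL
honey: (1 tbsp + 2 tsp = 5/3 tbsp) × 6 × 15 mL/tbsp = 150 mL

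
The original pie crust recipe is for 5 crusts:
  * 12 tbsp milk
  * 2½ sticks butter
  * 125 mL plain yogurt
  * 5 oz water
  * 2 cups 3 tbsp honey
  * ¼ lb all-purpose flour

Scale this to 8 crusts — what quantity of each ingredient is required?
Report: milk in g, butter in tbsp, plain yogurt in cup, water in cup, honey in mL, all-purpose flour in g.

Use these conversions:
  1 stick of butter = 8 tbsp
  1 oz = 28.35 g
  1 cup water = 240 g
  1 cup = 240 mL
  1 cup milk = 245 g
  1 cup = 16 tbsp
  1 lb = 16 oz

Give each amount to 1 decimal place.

Scaling factor: 8/5 = 1.6.
milk: 12 tbsp × 8/5 ÷ 16 tbsp/cup × 245 g/cup = 294.0 g
butter: 2.5 stick × 8/5 × 8 tbsp/stick = 32.0 tbsp
plain yogurt: 125 mL × 8/5 ÷ 240 mL/cup ≈ 0.8 cup
water: 5 oz × 8/5 × 28.35 g/oz ÷ 240 g/cup ≈ 0.9 cup
honey: (2 cup + 3 tbsp = 2.1875 cup) × 8/5 × 240 mL/cup = 840.0 mL
all-purpose flour: 0.25 lb × 8/5 × 16 oz/lb × 28.35 g/oz ≈ 181.4 g

milk: 294.0 g; butter: 32.0 tbsp; plain yogurt: 0.8 cup; water: 0.9 cup; honey: 840.0 mL; all-purpose flour: 181.4 g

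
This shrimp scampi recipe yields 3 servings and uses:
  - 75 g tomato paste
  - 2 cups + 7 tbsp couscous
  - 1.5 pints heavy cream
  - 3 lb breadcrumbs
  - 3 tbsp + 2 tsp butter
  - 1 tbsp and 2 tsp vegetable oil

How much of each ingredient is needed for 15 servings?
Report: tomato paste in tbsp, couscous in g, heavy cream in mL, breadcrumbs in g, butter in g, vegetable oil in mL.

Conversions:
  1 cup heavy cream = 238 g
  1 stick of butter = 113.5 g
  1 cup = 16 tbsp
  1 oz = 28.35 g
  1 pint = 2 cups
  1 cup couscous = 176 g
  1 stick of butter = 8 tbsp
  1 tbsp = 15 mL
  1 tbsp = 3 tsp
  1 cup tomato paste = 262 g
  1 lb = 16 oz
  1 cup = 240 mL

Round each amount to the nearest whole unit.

tomato paste: 23 tbsp; couscous: 2145 g; heavy cream: 3600 mL; breadcrumbs: 6804 g; butter: 260 g; vegetable oil: 125 mL

Scaling factor: 15/3 = 5.
tomato paste: 75 g × 5 ÷ 262 g/cup × 16 tbsp/cup ≈ 23 tbsp
couscous: (2 cup + 7 tbsp = 2.4375 cup) × 5 × 176 g/cup = 2145 g
heavy cream: 1.5 pint × 5 × 2 cup/pint × 240 mL/cup = 3600 mL
breadcrumbs: 3 lb × 5 × 16 oz/lb × 28.35 g/oz = 6804 g
butter: (3 tbsp + 2 tsp = 11/3 tbsp) × 5 ÷ 8 tbsp/stick × 113.5 g/stick ≈ 260 g
vegetable oil: (1 tbsp + 2 tsp = 5/3 tbsp) × 5 × 15 mL/tbsp = 125 mL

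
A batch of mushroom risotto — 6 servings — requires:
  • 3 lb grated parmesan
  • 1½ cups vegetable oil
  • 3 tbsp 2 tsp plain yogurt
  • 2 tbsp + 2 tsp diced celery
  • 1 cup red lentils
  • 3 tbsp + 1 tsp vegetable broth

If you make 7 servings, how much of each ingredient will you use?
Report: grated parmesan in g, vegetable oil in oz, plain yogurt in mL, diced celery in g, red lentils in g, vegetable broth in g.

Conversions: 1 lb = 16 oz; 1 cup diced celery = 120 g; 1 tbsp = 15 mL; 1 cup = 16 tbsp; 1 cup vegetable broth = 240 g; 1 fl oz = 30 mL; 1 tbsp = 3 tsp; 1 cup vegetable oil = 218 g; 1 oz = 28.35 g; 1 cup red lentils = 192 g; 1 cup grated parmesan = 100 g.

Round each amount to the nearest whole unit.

grated parmesan: 1588 g; vegetable oil: 13 oz; plain yogurt: 64 mL; diced celery: 23 g; red lentils: 224 g; vegetable broth: 58 g

Scaling factor: 7/6.
grated parmesan: 3 lb × 7/6 × 16 oz/lb × 28.35 g/oz ≈ 1588 g
vegetable oil: 1.5 cup × 7/6 × 218 g/cup ÷ 28.35 g/oz ≈ 13 oz
plain yogurt: (3 tbsp + 2 tsp = 11/3 tbsp) × 7/6 × 15 mL/tbsp ≈ 64 mL
diced celery: (2 tbsp + 2 tsp = 8/3 tbsp) × 7/6 ÷ 16 tbsp/cup × 120 g/cup ≈ 23 g
red lentils: 1 cup × 7/6 × 192 g/cup = 224 g
vegetable broth: (3 tbsp + 1 tsp = 10/3 tbsp) × 7/6 ÷ 16 tbsp/cup × 240 g/cup ≈ 58 g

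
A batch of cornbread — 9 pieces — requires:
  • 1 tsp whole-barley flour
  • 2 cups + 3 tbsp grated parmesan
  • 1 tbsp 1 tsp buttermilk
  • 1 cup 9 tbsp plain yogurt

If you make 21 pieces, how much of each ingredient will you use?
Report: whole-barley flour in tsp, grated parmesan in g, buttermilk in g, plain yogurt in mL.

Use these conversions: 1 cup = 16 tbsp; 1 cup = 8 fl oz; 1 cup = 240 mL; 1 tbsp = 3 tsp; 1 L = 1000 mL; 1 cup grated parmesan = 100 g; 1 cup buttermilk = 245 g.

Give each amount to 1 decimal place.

Scaling factor: 21/9 = 7/3.
whole-barley flour: 1 tsp × 7/3 ≈ 2.3 tsp
grated parmesan: (2 cup + 3 tbsp = 2.1875 cup) × 7/3 × 100 g/cup ≈ 510.4 g
buttermilk: (1 tbsp + 1 tsp = 4/3 tbsp) × 7/3 ÷ 16 tbsp/cup × 245 g/cup ≈ 47.6 g
plain yogurt: (1 cup + 9 tbsp = 1.5625 cup) × 7/3 × 240 mL/cup = 875.0 mL

whole-barley flour: 2.3 tsp; grated parmesan: 510.4 g; buttermilk: 47.6 g; plain yogurt: 875.0 mL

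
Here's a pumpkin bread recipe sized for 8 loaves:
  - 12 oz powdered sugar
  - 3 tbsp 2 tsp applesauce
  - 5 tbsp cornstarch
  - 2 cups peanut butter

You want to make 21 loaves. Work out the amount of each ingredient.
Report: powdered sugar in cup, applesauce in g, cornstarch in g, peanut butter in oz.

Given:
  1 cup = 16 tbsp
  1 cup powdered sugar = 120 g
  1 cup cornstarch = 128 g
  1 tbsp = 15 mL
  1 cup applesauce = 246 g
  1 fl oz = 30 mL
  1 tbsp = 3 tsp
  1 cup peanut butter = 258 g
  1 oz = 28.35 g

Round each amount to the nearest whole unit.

Scaling factor: 21/8 = 2.625.
powdered sugar: 12 oz × 21/8 × 28.35 g/oz ÷ 120 g/cup ≈ 7 cup
applesauce: (3 tbsp + 2 tsp = 11/3 tbsp) × 21/8 ÷ 16 tbsp/cup × 246 g/cup ≈ 148 g
cornstarch: 5 tbsp × 21/8 ÷ 16 tbsp/cup × 128 g/cup = 105 g
peanut butter: 2 cup × 21/8 × 258 g/cup ÷ 28.35 g/oz ≈ 48 oz

powdered sugar: 7 cup; applesauce: 148 g; cornstarch: 105 g; peanut butter: 48 oz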